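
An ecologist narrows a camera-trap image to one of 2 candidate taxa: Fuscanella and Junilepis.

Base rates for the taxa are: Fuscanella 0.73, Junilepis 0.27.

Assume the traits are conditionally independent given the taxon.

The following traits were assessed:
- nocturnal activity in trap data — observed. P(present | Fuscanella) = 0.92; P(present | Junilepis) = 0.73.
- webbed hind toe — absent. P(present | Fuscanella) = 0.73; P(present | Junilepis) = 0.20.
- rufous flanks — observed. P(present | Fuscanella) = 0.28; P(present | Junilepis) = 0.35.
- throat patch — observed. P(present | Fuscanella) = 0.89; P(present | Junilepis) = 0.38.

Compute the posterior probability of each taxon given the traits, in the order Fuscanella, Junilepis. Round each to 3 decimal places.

By Bayes' rule with conditional independence, the unnormalized weight for each hypothesis is prior × ∏ likelihoods (using 1 − P(present | H) for each absent trait):
  Fuscanella: 0.73 × 0.92 × (1 − 0.73) × 0.28 × 0.89 = 0.045188
  Junilepis: 0.27 × 0.73 × (1 − 0.20) × 0.35 × 0.38 = 0.020971
Normalizing constant Z = 0.045188 + 0.020971 = 0.066159.
P(Fuscanella | evidence) = 0.045188 / 0.066159 ≈ 0.683
P(Junilepis | evidence) = 0.020971 / 0.066159 ≈ 0.317

0.683, 0.317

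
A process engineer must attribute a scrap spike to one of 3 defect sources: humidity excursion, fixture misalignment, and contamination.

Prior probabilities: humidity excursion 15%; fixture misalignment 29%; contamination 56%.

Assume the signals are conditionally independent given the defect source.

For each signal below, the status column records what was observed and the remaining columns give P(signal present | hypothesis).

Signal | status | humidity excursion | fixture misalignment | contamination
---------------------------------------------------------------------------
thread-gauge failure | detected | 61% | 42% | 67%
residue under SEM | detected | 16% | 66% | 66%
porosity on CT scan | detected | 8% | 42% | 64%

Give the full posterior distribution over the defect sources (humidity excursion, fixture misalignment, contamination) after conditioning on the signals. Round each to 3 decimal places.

By Bayes' rule with conditional independence, the unnormalized weight for each hypothesis is prior × ∏ likelihoods:
  humidity excursion: 0.15 × 0.61 × 0.16 × 0.08 = 0.0011712
  fixture misalignment: 0.29 × 0.42 × 0.66 × 0.42 = 0.033763
  contamination: 0.56 × 0.67 × 0.66 × 0.64 = 0.15848
Normalizing constant Z = 0.0011712 + 0.033763 + 0.15848 = 0.19342.
P(humidity excursion | evidence) = 0.0011712 / 0.19342 ≈ 0.006
P(fixture misalignment | evidence) = 0.033763 / 0.19342 ≈ 0.175
P(contamination | evidence) = 0.15848 / 0.19342 ≈ 0.819

0.006, 0.175, 0.819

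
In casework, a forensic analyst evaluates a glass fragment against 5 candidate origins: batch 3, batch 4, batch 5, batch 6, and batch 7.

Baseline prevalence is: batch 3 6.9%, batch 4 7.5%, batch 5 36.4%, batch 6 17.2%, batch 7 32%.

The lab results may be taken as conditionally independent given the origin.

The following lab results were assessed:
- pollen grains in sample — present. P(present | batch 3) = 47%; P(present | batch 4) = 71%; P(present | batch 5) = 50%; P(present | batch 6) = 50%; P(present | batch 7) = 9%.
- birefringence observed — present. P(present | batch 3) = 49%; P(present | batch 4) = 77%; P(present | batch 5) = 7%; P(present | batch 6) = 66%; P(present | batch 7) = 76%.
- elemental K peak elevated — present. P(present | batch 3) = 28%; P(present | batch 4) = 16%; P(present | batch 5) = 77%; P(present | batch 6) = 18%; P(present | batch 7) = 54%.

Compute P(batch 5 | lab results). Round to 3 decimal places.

0.229

By Bayes' rule with conditional independence, the unnormalized weight for each hypothesis is prior × ∏ likelihoods:
  batch 3: 0.069 × 0.47 × 0.49 × 0.28 = 0.0044494
  batch 4: 0.075 × 0.71 × 0.77 × 0.16 = 0.0065604
  batch 5: 0.364 × 0.50 × 0.07 × 0.77 = 0.0098098
  batch 6: 0.172 × 0.50 × 0.66 × 0.18 = 0.010217
  batch 7: 0.320 × 0.09 × 0.76 × 0.54 = 0.01182
The unnormalized weights sum to 0.042856.
P(batch 5 | evidence) = 0.0098098 / 0.042856 ≈ 0.229.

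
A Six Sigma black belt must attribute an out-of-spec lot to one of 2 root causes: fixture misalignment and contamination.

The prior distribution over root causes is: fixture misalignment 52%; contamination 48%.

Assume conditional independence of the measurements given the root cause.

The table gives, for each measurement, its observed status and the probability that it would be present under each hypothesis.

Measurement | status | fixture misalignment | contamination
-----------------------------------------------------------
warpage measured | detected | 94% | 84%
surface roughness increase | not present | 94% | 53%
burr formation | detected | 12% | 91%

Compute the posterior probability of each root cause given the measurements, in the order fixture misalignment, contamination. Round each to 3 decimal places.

Multiply each prior by the joint likelihood of the measurement pattern (using 1 − P(present | H) for each absent measurement):
  fixture misalignment: 0.52 × 0.94 × (1 − 0.94) × 0.12 = 0.0035194
  contamination: 0.48 × 0.84 × (1 − 0.53) × 0.91 = 0.17245
The unnormalized weights sum to 0.17597.
P(fixture misalignment | evidence) = 0.0035194 / 0.17597 ≈ 0.020
P(contamination | evidence) = 0.17245 / 0.17597 ≈ 0.980

0.020, 0.980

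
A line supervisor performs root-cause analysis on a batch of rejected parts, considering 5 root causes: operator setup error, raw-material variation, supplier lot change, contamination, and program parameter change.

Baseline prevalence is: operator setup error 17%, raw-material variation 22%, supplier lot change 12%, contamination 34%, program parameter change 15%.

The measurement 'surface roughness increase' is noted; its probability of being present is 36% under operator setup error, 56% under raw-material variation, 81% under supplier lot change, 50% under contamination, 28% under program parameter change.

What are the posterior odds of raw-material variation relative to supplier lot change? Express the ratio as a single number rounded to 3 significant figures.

Posterior odds equal prior odds times the likelihood ratio; only the two competing hypotheses matter.
  raw-material variation: 0.22 × 0.56 = 0.1232
  supplier lot change: 0.12 × 0.81 = 0.0972
Posterior odds = 0.1232 / 0.0972 ≈ 1.27.

1.27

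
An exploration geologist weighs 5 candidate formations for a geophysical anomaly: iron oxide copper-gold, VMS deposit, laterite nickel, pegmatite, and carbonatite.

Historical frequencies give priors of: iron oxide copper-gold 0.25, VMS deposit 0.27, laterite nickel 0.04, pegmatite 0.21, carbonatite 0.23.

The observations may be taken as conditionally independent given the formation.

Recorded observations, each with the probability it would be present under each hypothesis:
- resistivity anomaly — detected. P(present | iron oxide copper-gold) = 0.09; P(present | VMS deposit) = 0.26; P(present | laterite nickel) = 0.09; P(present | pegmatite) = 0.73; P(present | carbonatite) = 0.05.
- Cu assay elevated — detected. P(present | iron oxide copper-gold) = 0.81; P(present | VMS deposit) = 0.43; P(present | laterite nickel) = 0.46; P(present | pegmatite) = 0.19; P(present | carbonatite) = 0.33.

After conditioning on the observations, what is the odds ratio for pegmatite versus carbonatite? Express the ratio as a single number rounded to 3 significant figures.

Posterior odds equal prior odds times the likelihood ratio; only the two competing hypotheses matter.
  pegmatite: 0.21 × 0.73 × 0.19 = 0.029127
  carbonatite: 0.23 × 0.05 × 0.33 = 0.003795
Posterior odds = 0.029127 / 0.003795 ≈ 7.68.

7.68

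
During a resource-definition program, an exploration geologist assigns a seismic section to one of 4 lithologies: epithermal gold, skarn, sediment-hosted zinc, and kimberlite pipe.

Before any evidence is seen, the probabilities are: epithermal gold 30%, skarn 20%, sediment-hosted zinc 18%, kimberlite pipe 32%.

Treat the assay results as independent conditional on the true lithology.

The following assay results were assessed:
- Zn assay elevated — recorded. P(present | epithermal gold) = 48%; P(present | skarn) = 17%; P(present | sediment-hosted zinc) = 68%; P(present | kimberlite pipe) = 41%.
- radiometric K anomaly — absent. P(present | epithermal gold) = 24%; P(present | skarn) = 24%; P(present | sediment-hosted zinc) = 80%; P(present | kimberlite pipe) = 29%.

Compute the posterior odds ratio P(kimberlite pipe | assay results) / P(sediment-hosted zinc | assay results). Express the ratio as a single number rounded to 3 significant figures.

3.81

Unnormalized posterior weight (prior times the assay result likelihoods) for each of the two hypotheses (using 1 − P(present | H) for each absent assay result):
  kimberlite pipe: 0.32 × 0.41 × (1 − 0.29) = 0.093152
  sediment-hosted zinc: 0.18 × 0.68 × (1 − 0.80) = 0.02448
Odds(kimberlite pipe : sediment-hosted zinc) = 0.093152 / 0.02448 ≈ 3.81.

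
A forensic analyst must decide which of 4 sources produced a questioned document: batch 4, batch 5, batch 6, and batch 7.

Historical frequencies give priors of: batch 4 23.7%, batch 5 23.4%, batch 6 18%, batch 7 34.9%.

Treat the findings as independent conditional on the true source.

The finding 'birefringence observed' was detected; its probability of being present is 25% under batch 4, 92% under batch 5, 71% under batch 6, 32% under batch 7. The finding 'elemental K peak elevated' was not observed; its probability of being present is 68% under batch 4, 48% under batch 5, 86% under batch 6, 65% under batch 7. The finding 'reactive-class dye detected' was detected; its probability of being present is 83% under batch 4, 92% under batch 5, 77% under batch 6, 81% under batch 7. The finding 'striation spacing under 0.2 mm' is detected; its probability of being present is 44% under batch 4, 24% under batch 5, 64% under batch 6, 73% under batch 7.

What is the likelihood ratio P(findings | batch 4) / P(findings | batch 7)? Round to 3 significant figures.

0.441

Take the product of per-finding likelihoods under each hypothesis (using 1 − P(present | H) for each absent finding), then divide.
  batch 4: 0.25 × (1 − 0.68) × 0.83 × 0.44 = 0.029216
  batch 7: 0.32 × (1 − 0.65) × 0.81 × 0.73 = 0.066226
Bayes factor = 0.029216 / 0.066226 ≈ 0.441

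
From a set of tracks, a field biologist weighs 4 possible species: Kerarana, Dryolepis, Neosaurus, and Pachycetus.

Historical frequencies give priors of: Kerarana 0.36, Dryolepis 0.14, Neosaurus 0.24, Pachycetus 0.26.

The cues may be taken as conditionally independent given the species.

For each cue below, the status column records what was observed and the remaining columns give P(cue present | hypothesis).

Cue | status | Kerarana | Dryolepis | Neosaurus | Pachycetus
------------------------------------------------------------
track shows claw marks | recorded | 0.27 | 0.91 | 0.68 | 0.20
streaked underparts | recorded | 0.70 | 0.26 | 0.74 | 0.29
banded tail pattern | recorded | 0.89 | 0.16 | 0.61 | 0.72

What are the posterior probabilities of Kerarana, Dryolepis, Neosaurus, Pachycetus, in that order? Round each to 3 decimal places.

0.403, 0.035, 0.490, 0.072

Multiply each prior by the joint likelihood of the cue pattern:
  Kerarana: 0.36 × 0.27 × 0.70 × 0.89 = 0.060556
  Dryolepis: 0.14 × 0.91 × 0.26 × 0.16 = 0.0052998
  Neosaurus: 0.24 × 0.68 × 0.74 × 0.61 = 0.073668
  Pachycetus: 0.26 × 0.20 × 0.29 × 0.72 = 0.010858
Normalizing constant Z = 0.060556 + 0.0052998 + 0.073668 + 0.010858 = 0.15038.
P(Kerarana | evidence) = 0.060556 / 0.15038 ≈ 0.403
P(Dryolepis | evidence) = 0.0052998 / 0.15038 ≈ 0.035
P(Neosaurus | evidence) = 0.073668 / 0.15038 ≈ 0.490
P(Pachycetus | evidence) = 0.010858 / 0.15038 ≈ 0.072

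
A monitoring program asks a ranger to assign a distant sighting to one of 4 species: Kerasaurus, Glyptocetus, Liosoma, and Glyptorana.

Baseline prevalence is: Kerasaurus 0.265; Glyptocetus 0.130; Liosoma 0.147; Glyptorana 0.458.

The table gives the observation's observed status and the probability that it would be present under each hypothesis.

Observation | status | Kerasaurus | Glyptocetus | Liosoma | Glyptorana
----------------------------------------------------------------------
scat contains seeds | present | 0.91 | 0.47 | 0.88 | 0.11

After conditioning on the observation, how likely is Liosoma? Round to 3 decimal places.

0.268

By Bayes' rule, the unnormalized weight for each hypothesis is prior × likelihood:
  Kerasaurus: 0.265 × 0.91 = 0.24115
  Glyptocetus: 0.130 × 0.47 = 0.0611
  Liosoma: 0.147 × 0.88 = 0.12936
  Glyptorana: 0.458 × 0.11 = 0.05038
Normalizing constant Z = 0.24115 + 0.0611 + 0.12936 + 0.05038 = 0.48199.
P(Liosoma | evidence) = 0.12936 / 0.48199 ≈ 0.268.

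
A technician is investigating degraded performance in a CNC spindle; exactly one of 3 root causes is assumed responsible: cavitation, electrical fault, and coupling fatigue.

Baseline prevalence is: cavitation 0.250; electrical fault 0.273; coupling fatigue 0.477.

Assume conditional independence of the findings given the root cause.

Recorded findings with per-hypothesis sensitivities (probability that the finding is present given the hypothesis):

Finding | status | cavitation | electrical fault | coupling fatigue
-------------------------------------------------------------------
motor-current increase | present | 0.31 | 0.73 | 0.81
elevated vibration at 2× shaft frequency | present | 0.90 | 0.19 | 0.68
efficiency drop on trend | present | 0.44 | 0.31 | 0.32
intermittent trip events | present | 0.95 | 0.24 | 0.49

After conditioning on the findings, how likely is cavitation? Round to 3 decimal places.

0.398

For each hypothesis, the unnormalized posterior weight is prior × product of the finding likelihoods:
  cavitation: 0.250 × 0.31 × 0.90 × 0.44 × 0.95 = 0.029156
  electrical fault: 0.273 × 0.73 × 0.19 × 0.31 × 0.24 = 0.0028172
  coupling fatigue: 0.477 × 0.81 × 0.68 × 0.32 × 0.49 = 0.041196
The unnormalized weights sum to 0.073169.
P(cavitation | evidence) = 0.029156 / 0.073169 ≈ 0.398.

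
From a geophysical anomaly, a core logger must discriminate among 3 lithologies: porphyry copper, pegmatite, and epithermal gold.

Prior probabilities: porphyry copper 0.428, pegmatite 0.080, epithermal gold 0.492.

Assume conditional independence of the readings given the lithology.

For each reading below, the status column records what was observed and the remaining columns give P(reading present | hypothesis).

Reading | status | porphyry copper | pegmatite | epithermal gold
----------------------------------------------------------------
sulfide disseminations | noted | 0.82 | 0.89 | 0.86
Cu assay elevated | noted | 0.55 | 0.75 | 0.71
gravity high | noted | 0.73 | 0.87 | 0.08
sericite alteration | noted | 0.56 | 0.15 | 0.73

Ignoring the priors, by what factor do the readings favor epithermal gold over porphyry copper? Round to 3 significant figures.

Joint likelihood of the reading pattern under each hypothesis:
  epithermal gold: 0.86 × 0.71 × 0.08 × 0.73 = 0.035659
  porphyry copper: 0.82 × 0.55 × 0.73 × 0.56 = 0.18437
Bayes factor = 0.035659 / 0.18437 ≈ 0.193

0.193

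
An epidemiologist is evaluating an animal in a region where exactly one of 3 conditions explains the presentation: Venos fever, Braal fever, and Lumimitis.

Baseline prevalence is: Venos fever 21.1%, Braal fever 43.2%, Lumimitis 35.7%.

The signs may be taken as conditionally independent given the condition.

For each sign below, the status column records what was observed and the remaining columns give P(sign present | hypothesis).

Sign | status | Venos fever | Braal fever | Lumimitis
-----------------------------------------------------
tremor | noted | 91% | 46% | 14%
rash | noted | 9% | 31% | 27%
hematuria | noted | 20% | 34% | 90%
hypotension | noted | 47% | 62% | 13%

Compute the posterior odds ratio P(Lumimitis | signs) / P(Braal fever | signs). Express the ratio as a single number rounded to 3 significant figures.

0.122

Posterior odds equal prior odds times the likelihood ratio; only the two competing hypotheses matter.
  Lumimitis: 0.357 × 0.14 × 0.27 × 0.90 × 0.13 = 0.0015789
  Braal fever: 0.432 × 0.46 × 0.31 × 0.34 × 0.62 = 0.012986
Odds(Lumimitis : Braal fever) = 0.0015789 / 0.012986 ≈ 0.122.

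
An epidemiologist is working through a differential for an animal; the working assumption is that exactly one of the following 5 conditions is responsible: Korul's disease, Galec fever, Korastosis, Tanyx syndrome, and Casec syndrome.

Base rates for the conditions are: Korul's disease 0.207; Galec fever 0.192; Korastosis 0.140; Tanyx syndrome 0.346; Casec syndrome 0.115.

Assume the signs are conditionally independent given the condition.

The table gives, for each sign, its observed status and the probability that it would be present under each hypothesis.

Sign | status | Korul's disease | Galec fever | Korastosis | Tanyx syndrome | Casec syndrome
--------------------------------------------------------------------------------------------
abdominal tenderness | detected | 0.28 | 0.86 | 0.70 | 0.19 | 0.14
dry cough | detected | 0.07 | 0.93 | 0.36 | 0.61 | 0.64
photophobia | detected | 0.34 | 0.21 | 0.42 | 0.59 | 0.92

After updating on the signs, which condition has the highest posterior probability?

Multiply each prior by the joint likelihood of the sign pattern:
  Korul's disease: 0.207 × 0.28 × 0.07 × 0.34 = 0.0013794
  Galec fever: 0.192 × 0.86 × 0.93 × 0.21 = 0.032248
  Korastosis: 0.140 × 0.70 × 0.36 × 0.42 = 0.014818
  Tanyx syndrome: 0.346 × 0.19 × 0.61 × 0.59 = 0.02366
  Casec syndrome: 0.115 × 0.14 × 0.64 × 0.92 = 0.0094797
Normalizing constant Z = 0.0013794 + 0.032248 + 0.014818 + 0.02366 + 0.0094797 = 0.081584.
P(Korul's disease | evidence) ≈ 0.0013794 / 0.081584 ≈ 0.017
P(Galec fever | evidence) ≈ 0.032248 / 0.081584 ≈ 0.395
P(Korastosis | evidence) ≈ 0.014818 / 0.081584 ≈ 0.182
P(Tanyx syndrome | evidence) ≈ 0.02366 / 0.081584 ≈ 0.290
P(Casec syndrome | evidence) ≈ 0.0094797 / 0.081584 ≈ 0.116
The largest is 0.395, so Galec fever is most probable.

Galec fever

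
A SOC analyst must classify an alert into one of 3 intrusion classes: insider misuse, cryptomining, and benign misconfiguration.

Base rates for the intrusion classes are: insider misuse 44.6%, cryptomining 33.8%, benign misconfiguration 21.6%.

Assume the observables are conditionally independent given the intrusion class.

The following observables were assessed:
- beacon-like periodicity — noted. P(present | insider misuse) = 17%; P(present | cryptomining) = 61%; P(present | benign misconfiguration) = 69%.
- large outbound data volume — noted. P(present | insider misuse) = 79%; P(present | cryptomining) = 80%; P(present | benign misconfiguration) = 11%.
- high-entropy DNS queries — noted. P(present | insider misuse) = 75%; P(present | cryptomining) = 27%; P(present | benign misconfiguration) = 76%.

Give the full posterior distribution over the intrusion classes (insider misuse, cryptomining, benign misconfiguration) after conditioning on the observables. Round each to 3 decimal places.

By Bayes' rule with conditional independence, the unnormalized weight for each hypothesis is prior × ∏ likelihoods:
  insider misuse: 0.446 × 0.17 × 0.79 × 0.75 = 0.044923
  cryptomining: 0.338 × 0.61 × 0.80 × 0.27 = 0.044535
  benign misconfiguration: 0.216 × 0.69 × 0.11 × 0.76 = 0.01246
Marginal likelihood of the evidence = 0.10192.
P(insider misuse | evidence) = 0.044923 / 0.10192 ≈ 0.441
P(cryptomining | evidence) = 0.044535 / 0.10192 ≈ 0.437
P(benign misconfiguration | evidence) = 0.01246 / 0.10192 ≈ 0.122

0.441, 0.437, 0.122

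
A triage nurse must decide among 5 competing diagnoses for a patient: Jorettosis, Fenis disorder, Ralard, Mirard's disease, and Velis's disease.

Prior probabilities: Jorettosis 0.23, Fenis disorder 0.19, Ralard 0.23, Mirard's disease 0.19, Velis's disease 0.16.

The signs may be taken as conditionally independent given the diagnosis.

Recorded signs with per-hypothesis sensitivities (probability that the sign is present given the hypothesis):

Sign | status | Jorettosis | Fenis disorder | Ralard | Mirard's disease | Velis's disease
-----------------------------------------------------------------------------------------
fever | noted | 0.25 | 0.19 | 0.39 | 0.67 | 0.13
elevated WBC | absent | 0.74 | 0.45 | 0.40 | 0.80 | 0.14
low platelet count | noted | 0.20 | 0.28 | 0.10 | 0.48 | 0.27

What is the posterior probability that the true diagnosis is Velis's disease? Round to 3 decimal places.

For each hypothesis, the unnormalized posterior weight is prior × product of the sign likelihoods (using 1 − P(present | H) for each absent sign):
  Jorettosis: 0.23 × 0.25 × (1 − 0.74) × 0.20 = 0.00299
  Fenis disorder: 0.19 × 0.19 × (1 − 0.45) × 0.28 = 0.0055594
  Ralard: 0.23 × 0.39 × (1 − 0.40) × 0.10 = 0.005382
  Mirard's disease: 0.19 × 0.67 × (1 − 0.80) × 0.48 = 0.012221
  Velis's disease: 0.16 × 0.13 × (1 − 0.14) × 0.27 = 0.0048298
Marginal likelihood of the evidence = 0.030982.
P(Velis's disease | evidence) = 0.0048298 / 0.030982 ≈ 0.156.

0.156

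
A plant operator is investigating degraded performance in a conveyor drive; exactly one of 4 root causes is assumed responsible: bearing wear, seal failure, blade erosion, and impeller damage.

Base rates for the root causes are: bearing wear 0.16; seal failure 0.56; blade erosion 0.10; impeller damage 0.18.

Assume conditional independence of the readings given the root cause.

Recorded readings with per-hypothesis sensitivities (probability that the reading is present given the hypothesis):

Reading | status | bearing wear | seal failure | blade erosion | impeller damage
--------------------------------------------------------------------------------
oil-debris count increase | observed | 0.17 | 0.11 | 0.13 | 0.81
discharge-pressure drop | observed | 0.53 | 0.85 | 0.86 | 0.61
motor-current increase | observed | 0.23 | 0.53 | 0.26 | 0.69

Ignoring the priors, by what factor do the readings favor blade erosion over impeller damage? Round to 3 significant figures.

0.0853

Joint likelihood of the reading pattern under each hypothesis:
  blade erosion: 0.13 × 0.86 × 0.26 = 0.029068
  impeller damage: 0.81 × 0.61 × 0.69 = 0.34093
Bayes factor = 0.029068 / 0.34093 ≈ 0.0853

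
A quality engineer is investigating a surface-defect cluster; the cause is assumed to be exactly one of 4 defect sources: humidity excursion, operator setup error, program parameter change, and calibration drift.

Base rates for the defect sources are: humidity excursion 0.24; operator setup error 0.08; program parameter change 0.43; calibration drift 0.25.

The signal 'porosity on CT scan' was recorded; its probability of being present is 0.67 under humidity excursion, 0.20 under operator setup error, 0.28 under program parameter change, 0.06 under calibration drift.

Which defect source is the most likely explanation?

humidity excursion

Multiply each prior by the likelihood of the signal:
  humidity excursion: 0.24 × 0.67 = 0.1608
  operator setup error: 0.08 × 0.20 = 0.016
  program parameter change: 0.43 × 0.28 = 0.1204
  calibration drift: 0.25 × 0.06 = 0.015
Normalizing constant Z = 0.1608 + 0.016 + 0.1204 + 0.015 = 0.3122.
P(humidity excursion | evidence) ≈ 0.1608 / 0.3122 ≈ 0.515
P(operator setup error | evidence) ≈ 0.016 / 0.3122 ≈ 0.051
P(program parameter change | evidence) ≈ 0.1204 / 0.3122 ≈ 0.386
P(calibration drift | evidence) ≈ 0.015 / 0.3122 ≈ 0.048
The largest is 0.515, so humidity excursion is most probable.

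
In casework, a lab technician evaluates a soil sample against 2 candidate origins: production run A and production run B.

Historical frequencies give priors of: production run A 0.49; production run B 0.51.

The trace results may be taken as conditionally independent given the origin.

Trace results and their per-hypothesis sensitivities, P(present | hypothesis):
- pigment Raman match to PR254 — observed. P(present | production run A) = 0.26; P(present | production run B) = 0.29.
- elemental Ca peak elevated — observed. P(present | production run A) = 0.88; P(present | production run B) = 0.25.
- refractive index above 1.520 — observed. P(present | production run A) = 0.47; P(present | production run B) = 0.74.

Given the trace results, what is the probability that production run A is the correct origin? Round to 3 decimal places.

For each hypothesis, the unnormalized posterior weight is prior × product of the trace result likelihoods:
  production run A: 0.49 × 0.26 × 0.88 × 0.47 = 0.052693
  production run B: 0.51 × 0.29 × 0.25 × 0.74 = 0.027362
Normalizing constant Z = 0.052693 + 0.027362 = 0.080054.
P(production run A | evidence) = 0.052693 / 0.080054 ≈ 0.658.

0.658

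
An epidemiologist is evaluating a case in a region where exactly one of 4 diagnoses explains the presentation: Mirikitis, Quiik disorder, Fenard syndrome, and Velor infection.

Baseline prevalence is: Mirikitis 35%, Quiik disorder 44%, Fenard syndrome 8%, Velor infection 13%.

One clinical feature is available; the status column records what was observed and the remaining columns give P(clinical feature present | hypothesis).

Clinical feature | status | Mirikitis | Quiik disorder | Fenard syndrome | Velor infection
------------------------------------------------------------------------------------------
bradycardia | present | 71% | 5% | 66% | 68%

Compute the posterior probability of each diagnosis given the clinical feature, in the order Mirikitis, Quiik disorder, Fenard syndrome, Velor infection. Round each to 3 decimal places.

0.604, 0.053, 0.128, 0.215

By Bayes' rule, the unnormalized weight for each hypothesis is prior × likelihood:
  Mirikitis: 0.35 × 0.71 = 0.2485
  Quiik disorder: 0.44 × 0.05 = 0.022
  Fenard syndrome: 0.08 × 0.66 = 0.0528
  Velor infection: 0.13 × 0.68 = 0.0884
The unnormalized weights sum to 0.4117.
P(Mirikitis | evidence) = 0.2485 / 0.4117 ≈ 0.604
P(Quiik disorder | evidence) = 0.022 / 0.4117 ≈ 0.053
P(Fenard syndrome | evidence) = 0.0528 / 0.4117 ≈ 0.128
P(Velor infection | evidence) = 0.0884 / 0.4117 ≈ 0.215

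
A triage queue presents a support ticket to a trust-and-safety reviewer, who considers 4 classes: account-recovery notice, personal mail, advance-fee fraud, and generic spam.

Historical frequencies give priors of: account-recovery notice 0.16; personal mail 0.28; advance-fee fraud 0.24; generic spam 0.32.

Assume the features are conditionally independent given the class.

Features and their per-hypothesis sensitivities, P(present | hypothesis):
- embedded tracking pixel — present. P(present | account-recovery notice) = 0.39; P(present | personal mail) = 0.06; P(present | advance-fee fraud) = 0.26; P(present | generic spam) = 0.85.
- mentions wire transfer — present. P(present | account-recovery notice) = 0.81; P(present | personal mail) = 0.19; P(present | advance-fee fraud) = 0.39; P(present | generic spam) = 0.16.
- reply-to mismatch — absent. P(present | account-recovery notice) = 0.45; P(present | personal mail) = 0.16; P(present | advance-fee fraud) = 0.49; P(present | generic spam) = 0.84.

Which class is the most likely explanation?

Multiply each prior by the joint likelihood of the feature pattern (using 1 − P(present | H) for each absent feature):
  account-recovery notice: 0.16 × 0.39 × 0.81 × (1 − 0.45) = 0.027799
  personal mail: 0.28 × 0.06 × 0.19 × (1 − 0.16) = 0.0026813
  advance-fee fraud: 0.24 × 0.26 × 0.39 × (1 − 0.49) = 0.012411
  generic spam: 0.32 × 0.85 × 0.16 × (1 − 0.84) = 0.0069632
Marginal likelihood of the evidence = 0.049855.
P(account-recovery notice | evidence) ≈ 0.027799 / 0.049855 ≈ 0.558
P(personal mail | evidence) ≈ 0.0026813 / 0.049855 ≈ 0.054
P(advance-fee fraud | evidence) ≈ 0.012411 / 0.049855 ≈ 0.249
P(generic spam | evidence) ≈ 0.0069632 / 0.049855 ≈ 0.140
The largest is 0.558, so account-recovery notice is most probable.

account-recovery notice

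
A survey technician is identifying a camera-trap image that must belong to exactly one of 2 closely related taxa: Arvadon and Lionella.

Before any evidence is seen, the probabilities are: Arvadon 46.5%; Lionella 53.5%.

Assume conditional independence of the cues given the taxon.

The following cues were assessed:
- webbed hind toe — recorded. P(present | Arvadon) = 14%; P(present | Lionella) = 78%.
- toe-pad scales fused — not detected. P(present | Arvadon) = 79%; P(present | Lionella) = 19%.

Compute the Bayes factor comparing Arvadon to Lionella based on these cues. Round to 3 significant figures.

0.0465

Take the product of per-cue likelihoods under each hypothesis (using 1 − P(present | H) for each absent cue), then divide.
  Arvadon: 0.14 × (1 − 0.79) = 0.0294
  Lionella: 0.78 × (1 − 0.19) = 0.6318
Bayes factor = 0.0294 / 0.6318 ≈ 0.0465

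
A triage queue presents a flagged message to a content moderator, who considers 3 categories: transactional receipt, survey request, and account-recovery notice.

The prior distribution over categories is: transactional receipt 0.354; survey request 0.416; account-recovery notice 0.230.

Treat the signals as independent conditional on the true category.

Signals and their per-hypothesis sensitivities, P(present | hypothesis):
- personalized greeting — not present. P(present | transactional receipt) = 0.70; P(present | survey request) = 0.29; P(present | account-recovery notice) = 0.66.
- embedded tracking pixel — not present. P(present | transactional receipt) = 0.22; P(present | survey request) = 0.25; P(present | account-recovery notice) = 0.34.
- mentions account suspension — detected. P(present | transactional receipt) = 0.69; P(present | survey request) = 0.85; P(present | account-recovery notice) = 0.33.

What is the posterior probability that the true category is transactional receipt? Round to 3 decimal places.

By Bayes' rule with conditional independence, the unnormalized weight for each hypothesis is prior × ∏ likelihoods (using 1 − P(present | H) for each absent signal):
  transactional receipt: 0.354 × (1 − 0.70) × (1 − 0.22) × 0.69 = 0.057157
  survey request: 0.416 × (1 − 0.29) × (1 − 0.25) × 0.85 = 0.18829
  account-recovery notice: 0.230 × (1 − 0.66) × (1 − 0.34) × 0.33 = 0.017032
The unnormalized weights sum to 0.26248.
P(transactional receipt | evidence) = 0.057157 / 0.26248 ≈ 0.218.

0.218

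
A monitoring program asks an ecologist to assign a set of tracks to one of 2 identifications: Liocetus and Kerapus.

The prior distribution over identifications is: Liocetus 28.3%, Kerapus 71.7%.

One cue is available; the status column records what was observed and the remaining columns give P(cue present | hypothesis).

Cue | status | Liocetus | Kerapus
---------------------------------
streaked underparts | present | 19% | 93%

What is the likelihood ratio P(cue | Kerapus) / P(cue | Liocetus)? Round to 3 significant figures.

4.89

The Bayes factor is the ratio of the two likelihoods.
  Kerapus: 0.93
  Liocetus: 0.19
Bayes factor = 0.93 / 0.19 ≈ 4.89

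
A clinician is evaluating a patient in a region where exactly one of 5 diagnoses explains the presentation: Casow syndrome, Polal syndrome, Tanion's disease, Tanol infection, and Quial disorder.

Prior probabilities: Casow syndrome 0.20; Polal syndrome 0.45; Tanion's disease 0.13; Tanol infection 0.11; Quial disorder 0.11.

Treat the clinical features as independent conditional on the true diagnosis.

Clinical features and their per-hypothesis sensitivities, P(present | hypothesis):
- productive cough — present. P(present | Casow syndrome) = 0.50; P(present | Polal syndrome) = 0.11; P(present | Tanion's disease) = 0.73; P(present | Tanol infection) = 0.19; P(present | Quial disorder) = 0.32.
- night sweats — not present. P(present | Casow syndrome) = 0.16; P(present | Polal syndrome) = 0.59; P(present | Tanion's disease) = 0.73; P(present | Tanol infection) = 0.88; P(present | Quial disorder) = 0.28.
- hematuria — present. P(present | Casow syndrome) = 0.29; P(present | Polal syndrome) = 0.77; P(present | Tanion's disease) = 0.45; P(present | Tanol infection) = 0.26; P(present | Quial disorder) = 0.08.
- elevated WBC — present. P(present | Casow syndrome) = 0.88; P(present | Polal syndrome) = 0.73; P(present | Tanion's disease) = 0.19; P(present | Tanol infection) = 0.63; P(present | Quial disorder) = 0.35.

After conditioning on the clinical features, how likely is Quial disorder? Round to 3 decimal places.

By Bayes' rule with conditional independence, the unnormalized weight for each hypothesis is prior × ∏ likelihoods (using 1 − P(present | H) for each absent clinical feature):
  Casow syndrome: 0.20 × 0.50 × (1 − 0.16) × 0.29 × 0.88 = 0.021437
  Polal syndrome: 0.45 × 0.11 × (1 − 0.59) × 0.77 × 0.73 = 0.011408
  Tanion's disease: 0.13 × 0.73 × (1 − 0.73) × 0.45 × 0.19 = 0.0021908
  Tanol infection: 0.11 × 0.19 × (1 − 0.88) × 0.26 × 0.63 = 0.00041081
  Quial disorder: 0.11 × 0.32 × (1 − 0.28) × 0.08 × 0.35 = 0.00070963
Normalizing constant Z = 0.021437 + 0.011408 + 0.0021908 + 0.00041081 + 0.00070963 = 0.036156.
P(Quial disorder | evidence) = 0.00070963 / 0.036156 ≈ 0.020.

0.020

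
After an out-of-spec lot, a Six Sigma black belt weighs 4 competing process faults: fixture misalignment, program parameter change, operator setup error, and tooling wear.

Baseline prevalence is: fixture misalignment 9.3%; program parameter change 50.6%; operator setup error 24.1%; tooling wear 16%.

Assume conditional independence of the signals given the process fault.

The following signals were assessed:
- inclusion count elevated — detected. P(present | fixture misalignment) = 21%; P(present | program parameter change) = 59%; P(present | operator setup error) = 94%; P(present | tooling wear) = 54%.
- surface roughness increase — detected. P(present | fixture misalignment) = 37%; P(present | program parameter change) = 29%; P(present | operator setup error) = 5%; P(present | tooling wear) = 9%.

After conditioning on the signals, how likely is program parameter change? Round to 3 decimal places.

0.767

By Bayes' rule with conditional independence, the unnormalized weight for each hypothesis is prior × ∏ likelihoods:
  fixture misalignment: 0.093 × 0.21 × 0.37 = 0.0072261
  program parameter change: 0.506 × 0.59 × 0.29 = 0.086577
  operator setup error: 0.241 × 0.94 × 0.05 = 0.011327
  tooling wear: 0.160 × 0.54 × 0.09 = 0.007776
Marginal likelihood of the evidence = 0.11291.
P(program parameter change | evidence) = 0.086577 / 0.11291 ≈ 0.767.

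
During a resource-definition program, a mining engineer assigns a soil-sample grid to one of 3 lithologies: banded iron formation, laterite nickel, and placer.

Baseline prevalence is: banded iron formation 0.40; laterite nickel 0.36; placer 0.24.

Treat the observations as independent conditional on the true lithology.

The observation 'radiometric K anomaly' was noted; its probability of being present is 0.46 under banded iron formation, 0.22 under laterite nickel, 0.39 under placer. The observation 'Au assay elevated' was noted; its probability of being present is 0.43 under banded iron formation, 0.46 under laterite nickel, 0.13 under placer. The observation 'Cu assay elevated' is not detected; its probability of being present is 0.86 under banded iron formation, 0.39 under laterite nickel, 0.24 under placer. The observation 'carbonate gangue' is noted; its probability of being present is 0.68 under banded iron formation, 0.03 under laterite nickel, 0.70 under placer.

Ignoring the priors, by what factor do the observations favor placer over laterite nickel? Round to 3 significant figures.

14.6

Take the product of per-observation likelihoods under each hypothesis (using 1 − P(present | H) for each absent observation), then divide.
  placer: 0.39 × 0.13 × (1 − 0.24) × 0.70 = 0.026972
  laterite nickel: 0.22 × 0.46 × (1 − 0.39) × 0.03 = 0.001852
Bayes factor = 0.026972 / 0.001852 ≈ 14.6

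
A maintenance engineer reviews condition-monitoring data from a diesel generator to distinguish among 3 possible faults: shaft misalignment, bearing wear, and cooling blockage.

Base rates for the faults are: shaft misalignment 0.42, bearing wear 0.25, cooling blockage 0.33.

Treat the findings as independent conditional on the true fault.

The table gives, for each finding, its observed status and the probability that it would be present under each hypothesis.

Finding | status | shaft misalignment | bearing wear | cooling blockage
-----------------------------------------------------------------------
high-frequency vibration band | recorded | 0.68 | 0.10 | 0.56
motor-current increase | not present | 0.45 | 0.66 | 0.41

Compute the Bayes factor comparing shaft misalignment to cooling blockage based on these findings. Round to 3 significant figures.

1.13

Take the product of per-finding likelihoods under each hypothesis (using 1 − P(present | H) for each absent finding), then divide.
  shaft misalignment: 0.68 × (1 − 0.45) = 0.374
  cooling blockage: 0.56 × (1 − 0.41) = 0.3304
Bayes factor = 0.374 / 0.3304 ≈ 1.13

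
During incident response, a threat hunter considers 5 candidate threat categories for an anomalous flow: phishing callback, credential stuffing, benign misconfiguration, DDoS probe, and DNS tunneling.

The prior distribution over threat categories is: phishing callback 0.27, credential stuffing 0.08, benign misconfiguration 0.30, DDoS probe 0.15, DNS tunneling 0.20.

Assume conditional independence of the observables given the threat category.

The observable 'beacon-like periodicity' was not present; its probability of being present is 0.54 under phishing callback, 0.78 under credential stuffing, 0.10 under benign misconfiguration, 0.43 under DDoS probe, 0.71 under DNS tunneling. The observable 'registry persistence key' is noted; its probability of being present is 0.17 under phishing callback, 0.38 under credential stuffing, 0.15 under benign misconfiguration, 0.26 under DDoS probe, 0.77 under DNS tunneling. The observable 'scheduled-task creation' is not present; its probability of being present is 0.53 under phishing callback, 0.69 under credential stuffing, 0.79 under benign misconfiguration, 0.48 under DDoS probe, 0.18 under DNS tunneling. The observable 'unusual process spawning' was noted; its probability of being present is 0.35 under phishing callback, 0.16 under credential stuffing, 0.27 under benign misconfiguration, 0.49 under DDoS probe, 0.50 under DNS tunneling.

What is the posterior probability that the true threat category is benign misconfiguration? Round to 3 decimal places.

0.076

Multiply each prior by the joint likelihood of the observable pattern (using 1 − P(present | H) for each absent observable):
  phishing callback: 0.27 × (1 − 0.54) × 0.17 × (1 − 0.53) × 0.35 = 0.0034733
  credential stuffing: 0.08 × (1 − 0.78) × 0.38 × (1 − 0.69) × 0.16 = 0.00033172
  benign misconfiguration: 0.30 × (1 − 0.10) × 0.15 × (1 − 0.79) × 0.27 = 0.0022963
  DDoS probe: 0.15 × (1 − 0.43) × 0.26 × (1 − 0.48) × 0.49 = 0.0056642
  DNS tunneling: 0.20 × (1 − 0.71) × 0.77 × (1 − 0.18) × 0.50 = 0.018311
Marginal likelihood of the evidence = 0.030076.
P(benign misconfiguration | evidence) = 0.0022963 / 0.030076 ≈ 0.076.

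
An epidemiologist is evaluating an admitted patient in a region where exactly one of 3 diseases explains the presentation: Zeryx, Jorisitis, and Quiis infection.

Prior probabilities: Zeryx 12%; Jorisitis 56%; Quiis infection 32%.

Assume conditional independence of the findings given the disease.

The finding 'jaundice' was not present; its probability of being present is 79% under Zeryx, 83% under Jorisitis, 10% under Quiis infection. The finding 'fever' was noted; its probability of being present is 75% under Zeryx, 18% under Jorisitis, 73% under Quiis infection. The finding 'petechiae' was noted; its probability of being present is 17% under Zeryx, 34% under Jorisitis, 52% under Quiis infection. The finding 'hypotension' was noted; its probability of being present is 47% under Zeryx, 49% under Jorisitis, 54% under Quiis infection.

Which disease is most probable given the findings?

Multiply each prior by the joint likelihood of the evidence pattern (using 1 − P(present | H) for each absent finding):
  Zeryx: 0.12 × (1 − 0.79) × 0.75 × 0.17 × 0.47 = 0.0015101
  Jorisitis: 0.56 × (1 − 0.83) × 0.18 × 0.34 × 0.49 = 0.0028549
  Quiis infection: 0.32 × (1 − 0.10) × 0.73 × 0.52 × 0.54 = 0.059035
The unnormalized weights sum to 0.0634.
P(Zeryx | evidence) ≈ 0.0015101 / 0.0634 ≈ 0.024
P(Jorisitis | evidence) ≈ 0.0028549 / 0.0634 ≈ 0.045
P(Quiis infection | evidence) ≈ 0.059035 / 0.0634 ≈ 0.931
The largest is 0.931, so Quiis infection is most probable.

Quiis infection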